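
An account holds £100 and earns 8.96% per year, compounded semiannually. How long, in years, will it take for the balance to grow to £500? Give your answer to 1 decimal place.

18.4 years

(1 + 0.0448)^(2t) = 500/100 = 5.
2t·ln(1 + 0.0448) = ln(5); 2t = 1.6094/0.0438255 ≈ 36.7238.
t ≈ 18.3619 years.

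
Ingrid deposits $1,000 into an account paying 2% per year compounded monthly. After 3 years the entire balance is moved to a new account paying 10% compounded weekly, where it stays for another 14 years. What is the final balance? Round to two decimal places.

After 3 years at 2%: 1,000 × 1.061783515 ≈ 1,061.7835.
Then 14 years at 10%: 1,061.7835 × 4.049751696 ≈ 4,299.9596.

$4,299.96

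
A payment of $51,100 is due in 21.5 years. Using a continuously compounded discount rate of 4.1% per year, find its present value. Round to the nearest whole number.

$21,164

P = A·e^(−rt) = 51,100·e^(−0.8815).
e^(−0.8815) ≈ 0.41416120371, so P ≈ 21,163.6375.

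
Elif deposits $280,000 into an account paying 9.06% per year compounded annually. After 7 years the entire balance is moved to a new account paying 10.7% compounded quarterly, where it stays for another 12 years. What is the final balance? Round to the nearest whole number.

Phase 1: 280,000·(1 + 0.0906)^7 ≈ 513,826.4835.
Phase 2: 513,826.4835·(1 + 0.02675)^48 ≈ 1,824,410.8149.

$1,824,411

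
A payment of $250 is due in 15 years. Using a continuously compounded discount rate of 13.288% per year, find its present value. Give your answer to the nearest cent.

P = A·e^(−rt) = 250·e^(−1.9932).
e^(−1.9932) ≈ 0.136258699, so P ≈ 34.0647.

$34.06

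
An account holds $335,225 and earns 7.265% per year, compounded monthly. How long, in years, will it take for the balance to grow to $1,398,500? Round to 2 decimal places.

19.72 years

We need (1 + 0.00605417)^(12t) = 4.1718, so 12t = ln 4.1718 / ln 1.006054 ≈ 236.6425.
t ≈ 236.6425/12 = 19.7202 years.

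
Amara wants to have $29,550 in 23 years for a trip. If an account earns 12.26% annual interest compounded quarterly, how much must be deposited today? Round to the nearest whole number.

Growth factor = (1 + 0.03065)^92 ≈ 16.077965739.
P = 29,550/16.077965739 ≈ 1,837.9191.

$1,838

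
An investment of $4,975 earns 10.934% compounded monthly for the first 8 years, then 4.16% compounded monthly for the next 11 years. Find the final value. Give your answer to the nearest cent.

$18,764.99

After 8 years at 10.934%: 4,975 × 2.3887231215 ≈ 11,883.8975.
Then 11 years at 4.16%: 11,883.8975 × 1.5790267165 ≈ 18,764.9917.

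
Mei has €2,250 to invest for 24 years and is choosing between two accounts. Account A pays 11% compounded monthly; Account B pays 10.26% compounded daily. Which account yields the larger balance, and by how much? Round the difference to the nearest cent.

Account A, by €4,762.81

A: (1 + 0.11/12)^288 ≈ 13.845682342, so 2,250 × 13.845682342 ≈ 31,152.7853.
B: (1 + 0.1026/365)^8760 ≈ 11.728877691, so 2,250 × 11.728877691 ≈ 26,389.9748.
Difference ≈ 4,762.8105 in favor of A.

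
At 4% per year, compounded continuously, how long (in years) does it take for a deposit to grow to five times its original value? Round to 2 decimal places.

40.24 years

e^(0.04t) = 5, so 0.04t = ln 5 ≈ 1.6094.
t ≈ 1.6094/0.04 ≈ 40.2359.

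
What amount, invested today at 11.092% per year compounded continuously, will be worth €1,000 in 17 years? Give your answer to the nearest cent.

P = A·e^(−rt) = 1,000·e^(−1.88564).
e^(−1.88564) ≈ 0.15173192, so P ≈ 151.7319.

€151.73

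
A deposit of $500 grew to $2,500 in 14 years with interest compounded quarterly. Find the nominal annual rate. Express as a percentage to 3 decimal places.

(1 + r/4)^56 = 2,500/500 = 5.
1 + r/4 = 5^(1/56) ≈ 1.029157, so r/4 ≈ 0.0291569.
r ≈ 4·0.0291569 = 11.66278%.

11.663%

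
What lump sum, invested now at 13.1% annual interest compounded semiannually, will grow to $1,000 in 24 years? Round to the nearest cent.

Growth factor = (1 + 0.0655)^48 ≈ 21.0167614.
P = 1,000/21.0167614 ≈ 47.5811.

$47.58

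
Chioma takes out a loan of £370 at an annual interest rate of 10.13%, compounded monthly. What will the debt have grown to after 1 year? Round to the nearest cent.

Growth factor = (1 + 0.1013/12)^12 ≈ 1.10613817.
A ≈ 370 × 1.10613817 ≈ 409.2711.

£409.27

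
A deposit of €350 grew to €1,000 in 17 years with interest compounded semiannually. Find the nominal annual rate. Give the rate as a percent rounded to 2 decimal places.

6.27%

(1 + r/2)^34 = 1,000/350 = 2.85714.
1 + r/2 = 2.85714^(1/34) ≈ 1.031359, so r/2 ≈ 0.0313588.
r ≈ 2·0.0313588 = 6.27175%.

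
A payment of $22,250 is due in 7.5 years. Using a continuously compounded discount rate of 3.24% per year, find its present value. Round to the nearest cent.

$17,450.04

P = A·e^(−rt) = 22,250·e^(−0.243).
e^(−0.243) ≈ 0.78427151377, so P ≈ 17,450.0412.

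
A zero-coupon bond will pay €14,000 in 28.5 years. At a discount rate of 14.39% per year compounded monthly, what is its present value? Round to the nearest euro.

€237

Growth factor = (1 + 0.1439/12)^342 ≈ 58.953854973.
P = 14,000/58.953854973 ≈ 237.4739.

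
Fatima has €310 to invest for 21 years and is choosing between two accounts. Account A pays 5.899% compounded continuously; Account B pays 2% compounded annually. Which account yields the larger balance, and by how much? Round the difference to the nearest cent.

Account A, by €600.09

Account A growth factor: e^(0.05899·21) = e^1.23879 ≈ 3.451434701; balance ≈ 1,069.9448.
Account B growth factor: (1 + 0.02)^21 ≈ 1.51566634; balance ≈ 469.8566.
Account A is larger by 600.0882.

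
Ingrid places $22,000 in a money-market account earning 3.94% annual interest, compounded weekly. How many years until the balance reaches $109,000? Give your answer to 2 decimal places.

40.63 years

(1 + 0.000757692)^(52t) = 109,000/22,000 = 4.9545.
52t·ln(1 + 0.000757692) = ln(4.9545); 52t = 1.6003/0.000757405 ≈ 2112.8783.
t ≈ 40.6323 years.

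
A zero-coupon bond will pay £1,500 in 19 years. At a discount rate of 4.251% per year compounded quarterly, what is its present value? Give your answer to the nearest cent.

£671.69

Periodic rate = 4.251%/4 = 0.0106275; 76 periods.
P = 1,500/(1 + 0.0106275)^76 ≈ 1,500/2.233183855 ≈ 671.6867.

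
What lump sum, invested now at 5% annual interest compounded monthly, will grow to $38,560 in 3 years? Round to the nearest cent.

Periodic rate = 5%/12 = 0.00416667; 36 periods.
P = 38,560/(1 + 0.05/12)^36 ≈ 38,560/1.1614722313 ≈ 33,199.2440.

$33,199.24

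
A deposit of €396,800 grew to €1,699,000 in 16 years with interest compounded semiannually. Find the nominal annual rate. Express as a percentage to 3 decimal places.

9.299%

(1 + r/2)^32 = 1,699,000/396,800 = 4.28175.
1 + r/2 = 4.28175^(1/32) ≈ 1.046497, so r/2 ≈ 0.0464975.
r ≈ 2·0.0464975 = 9.29949%.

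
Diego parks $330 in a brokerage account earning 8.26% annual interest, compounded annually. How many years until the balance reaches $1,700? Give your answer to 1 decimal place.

20.7 years

(1 + 0.0826)^t = 1,700/330 = 5.1515.
t·ln(1 + 0.0826) = ln(5.1515); t = 1.6393/0.0793656 ≈ 20.6549.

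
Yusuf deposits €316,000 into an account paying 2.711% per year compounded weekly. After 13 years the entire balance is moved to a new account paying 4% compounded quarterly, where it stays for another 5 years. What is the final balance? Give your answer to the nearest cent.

After 13 years at 2.711%: 316,000 × 1.42238944175 ≈ 449,475.0636.
Then 5 years at 4%: 449,475.0636 × 1.22019003995 ≈ 548,444.9958.

€548,445.00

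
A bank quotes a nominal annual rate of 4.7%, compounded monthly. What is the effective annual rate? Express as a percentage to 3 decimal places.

4.803%

One year is 12 periods at 0.00391667 each: (1 + 0.00391667)^12 ≈ 1.048026.
EAR = 1.048026 − 1 ≈ 4.80258%.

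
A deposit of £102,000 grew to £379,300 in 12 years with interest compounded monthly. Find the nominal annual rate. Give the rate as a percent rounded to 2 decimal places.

10.99%

The 144-period growth factor is 379,300/102,000 = 3.71863.
r/12 = 3.71863^(1/144) − 1 ≈ 0.00916224, so r ≈ 12·0.00916224 = 10.99468%.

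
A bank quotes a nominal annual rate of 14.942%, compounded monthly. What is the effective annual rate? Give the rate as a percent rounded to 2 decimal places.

EAR = (1 + 14.942%/12)^12 − 1 = (1 + 0.0124517)^12 − 1.
(1 + 0.0124517)^12 ≈ 1.16009, so EAR ≈ 16.00898%.

16.01%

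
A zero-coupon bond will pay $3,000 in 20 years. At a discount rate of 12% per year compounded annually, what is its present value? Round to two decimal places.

Growth factor = (1 + 0.12)^20 ≈ 9.646293093.
P = 3,000/9.646293093 ≈ 311.0003.

$311.00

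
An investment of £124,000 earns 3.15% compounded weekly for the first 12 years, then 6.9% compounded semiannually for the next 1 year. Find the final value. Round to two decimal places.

Phase 1: 124,000·(1 + 0.0315/52)^624 ≈ 180,940.2962.
Phase 2: 180,940.2962·(1 + 0.0345)^2 ≈ 193,640.5408.

£193,640.54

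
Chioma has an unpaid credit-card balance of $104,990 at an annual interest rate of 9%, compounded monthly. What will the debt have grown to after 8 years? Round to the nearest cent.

Growth factor = (1 + 0.0075)^96 ≈ 2.04892122824.
A ≈ 104,990 × 2.04892122824 ≈ 215,116.2398.

$215,116.24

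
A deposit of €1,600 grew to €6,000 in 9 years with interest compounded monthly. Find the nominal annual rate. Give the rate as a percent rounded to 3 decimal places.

14.776%

(1 + r/12)^108 = 6,000/1,600 = 3.75.
1 + r/12 = 3.75^(1/108) ≈ 1.012314, so r/12 ≈ 0.0123137.
r ≈ 12·0.0123137 = 14.77641%.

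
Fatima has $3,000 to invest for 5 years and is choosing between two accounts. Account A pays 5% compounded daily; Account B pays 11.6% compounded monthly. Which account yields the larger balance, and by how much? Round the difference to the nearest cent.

A: (1 + 0.05/365)^1825 ≈ 1.284003432, so 3,000 × 1.284003432 ≈ 3,852.0103.
B: (1 + 0.116/12)^60 ≈ 1.781070526, so 3,000 × 1.781070526 ≈ 5,343.2116.
Difference ≈ 1,491.2013 in favor of B.

Account B, by $1,491.20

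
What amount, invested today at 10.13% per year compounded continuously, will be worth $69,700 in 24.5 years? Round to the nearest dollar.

$5,826

P = A·e^(−rt) = 69,700·e^(−2.48185).
e^(−2.48185) ≈ 0.083588443842, so P ≈ 5,826.1145.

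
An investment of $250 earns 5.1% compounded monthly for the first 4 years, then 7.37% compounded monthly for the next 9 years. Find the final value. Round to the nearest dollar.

$594

Phase 1: 250·(1 + 0.00425)^48 ≈ 306.4420.
Phase 2: 306.4420·(1 + 0.0737/12)^108 ≈ 593.6560.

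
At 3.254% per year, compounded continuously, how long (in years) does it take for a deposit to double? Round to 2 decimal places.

21.30 years

e^(0.03254t) = 2, so 0.03254t = ln 2 ≈ 0.69315.
t ≈ 0.69315/0.03254 ≈ 21.3014.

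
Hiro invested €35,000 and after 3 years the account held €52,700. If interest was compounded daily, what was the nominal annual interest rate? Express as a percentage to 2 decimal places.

13.64%

The 1095-period growth factor is 52,700/35,000 = 1.50571.
r/365 = 1.50571^(1/1095) − 1 ≈ 0.00037383, so r ≈ 365·0.00037383 = 13.64480%.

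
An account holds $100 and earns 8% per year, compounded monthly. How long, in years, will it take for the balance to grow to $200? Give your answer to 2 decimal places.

8.69 years

(1 + 0.00666667)^(12t) = 200/100 = 2.
12t·ln(1 + 0.00666667) = ln(2); 12t = 0.69315/0.00664454 ≈ 104.3183.
t ≈ 8.6932 years.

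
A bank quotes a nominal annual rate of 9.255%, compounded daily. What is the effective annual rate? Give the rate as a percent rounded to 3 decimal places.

EAR = (1 + 9.255%/365)^365 − 1 = (1 + 0.000253562)^365 − 1.
(1 + 0.000253562)^365 ≈ 1.096955, so EAR ≈ 9.69551%.

9.696%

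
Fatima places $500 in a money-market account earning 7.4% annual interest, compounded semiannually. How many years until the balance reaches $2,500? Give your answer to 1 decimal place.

(1 + 0.037)^(2t) = 2,500/500 = 5.
2t·ln(1 + 0.037) = ln(5); 2t = 1.6094/0.0363319 ≈ 44.2982.
t ≈ 22.1491 years.

22.1 years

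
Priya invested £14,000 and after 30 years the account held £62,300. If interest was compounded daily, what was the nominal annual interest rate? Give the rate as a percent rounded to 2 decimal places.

(1 + r/365)^10950 = 62,300/14,000 = 4.45.
1 + r/365 = 4.45^(1/10950) ≈ 1.000136, so r/365 ≈ 0.000136348.
r ≈ 365·0.000136348 = 4.97669%.

4.98%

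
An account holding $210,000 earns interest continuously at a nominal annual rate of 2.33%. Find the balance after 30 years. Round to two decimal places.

$422,465.39

A = P·e^(rt) = 210,000·e^(0.0233·30) = 210,000·e^0.699.
e^0.699 ≈ 2.0117399613, so A ≈ 422,465.3919.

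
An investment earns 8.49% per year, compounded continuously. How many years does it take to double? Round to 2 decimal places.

e^(0.0849t) = 2, so 0.0849t = ln 2 ≈ 0.69315.
t ≈ 0.69315/0.0849 ≈ 8.1643.

8.16 years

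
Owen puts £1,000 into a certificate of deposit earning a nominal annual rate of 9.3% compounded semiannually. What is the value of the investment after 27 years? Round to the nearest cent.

£11,639.08

Periodic rate = 9.3%/2 = 0.0465; periods = 2·27 = 54.
A = 1,000·(1 + 0.0465)^54 ≈ 1,000·11.639077619 ≈ 11,639.0776.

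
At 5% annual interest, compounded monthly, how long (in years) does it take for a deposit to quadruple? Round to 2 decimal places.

27.78 years

(1 + 0.00416667)^(12t) = 4.
12t = ln 4 / ln(1 + 0.00416667) ≈ 1.3863/0.00415801 ≈ 333.4033.
t ≈ 27.7836.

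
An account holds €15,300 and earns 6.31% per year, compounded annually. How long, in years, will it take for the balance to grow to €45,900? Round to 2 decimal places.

(1 + 0.0631)^t = 45,900/15,300 = 3.
t·ln(1 + 0.0631) = ln(3); t = 1.0986/0.0611892 ≈ 17.9544.

17.95 years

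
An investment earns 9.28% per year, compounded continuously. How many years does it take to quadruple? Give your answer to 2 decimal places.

e^(0.0928t) = 4, so 0.0928t = ln 4 ≈ 1.3863.
t ≈ 1.3863/0.0928 ≈ 14.9385.

14.94 years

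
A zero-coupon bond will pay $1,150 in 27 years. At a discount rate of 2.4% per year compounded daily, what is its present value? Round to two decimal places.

$601.57

Growth factor = (1 + 0.024/365)^9855 ≈ 1.911672851.
P = 1,150/1.911672851 ≈ 601.5674.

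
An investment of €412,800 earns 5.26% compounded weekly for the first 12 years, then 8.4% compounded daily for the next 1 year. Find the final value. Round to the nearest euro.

Phase 1: 412,800·(1 + 0.0526/52)^624 ≈ 775,760.7709.
Phase 2: 775,760.7709·(1 + 0.084/365)^365 ≈ 843,731.6750.

€843,732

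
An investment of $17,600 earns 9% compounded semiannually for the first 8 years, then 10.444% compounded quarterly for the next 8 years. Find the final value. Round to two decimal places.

$81,204.25

After 8 years at 9%: 17,600 × 2.022370153 ≈ 35,593.7147.
Then 8 years at 10.444%: 35,593.7147 × 2.2814210384 ≈ 81,204.2495.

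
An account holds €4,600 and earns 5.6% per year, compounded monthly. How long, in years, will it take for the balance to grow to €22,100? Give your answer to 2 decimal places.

(1 + 0.00466667)^(12t) = 22,100/4,600 = 4.8043.
12t·ln(1 + 0.00466667) = ln(4.8043); 12t = 1.5695/0.00465581 ≈ 337.1101.
t ≈ 28.0925 years.

28.09 years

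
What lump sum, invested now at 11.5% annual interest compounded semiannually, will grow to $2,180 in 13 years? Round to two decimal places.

Periodic rate = 11.5%/2 = 0.0575; 26 periods.
P = 2,180/(1 + 0.0575)^26 ≈ 2,180/4.27848267 ≈ 509.5264.

$509.53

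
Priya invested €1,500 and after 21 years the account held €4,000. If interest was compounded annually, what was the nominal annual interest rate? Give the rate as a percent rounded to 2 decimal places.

4.78%

The 21-period growth factor is 4,000/1,500 = 2.66667.
r = 2.66667^(1/21) − 1 ≈ 0.0478141, i.e. 4.78141%.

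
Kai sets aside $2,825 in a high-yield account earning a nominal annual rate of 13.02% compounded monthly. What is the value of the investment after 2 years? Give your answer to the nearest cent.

Periodic rate = 13.02%/12 = 0.01085; periods = 12·2 = 24.
A = 2,825·(1 + 0.01085)^24 ≈ 2,825·1.295630522 ≈ 3,660.1562.

$3,660.16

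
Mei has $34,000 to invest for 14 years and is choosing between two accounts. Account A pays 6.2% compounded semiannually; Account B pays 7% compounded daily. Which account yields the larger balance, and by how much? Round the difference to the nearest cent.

Account B, by $10,650.84

Account A growth factor: (1 + 0.031)^28 ≈ 2.3509458604; balance ≈ 79,932.1593.
Account B growth factor: (1 + 0.07/365)^5110 ≈ 2.6642058998; balance ≈ 90,583.0006.
Account B is larger by 10,650.8413.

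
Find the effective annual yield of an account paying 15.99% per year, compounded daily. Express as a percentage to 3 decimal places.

17.335%

One year is 365 periods at 0.000438082 each: (1 + 0.000438082)^365 ≈ 1.173352.
EAR = 1.173352 − 1 ≈ 17.33524%.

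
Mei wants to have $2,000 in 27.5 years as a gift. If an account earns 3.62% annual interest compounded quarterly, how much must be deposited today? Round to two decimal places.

$742.39

Periodic rate = 3.62%/4 = 0.00905; 110 periods.
P = 2,000/(1 + 0.00905)^110 ≈ 2,000/2.693987283 ≈ 742.3940.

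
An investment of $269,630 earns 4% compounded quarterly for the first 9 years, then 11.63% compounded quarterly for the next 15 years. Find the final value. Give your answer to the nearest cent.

After 9 years at 4%: 269,630 × 1.430768783592 ≈ 385,778.1871.
Then 15 years at 11.63%: 385,778.1871 × 5.582409144773 ≈ 2,153,571.6796.

$2,153,571.68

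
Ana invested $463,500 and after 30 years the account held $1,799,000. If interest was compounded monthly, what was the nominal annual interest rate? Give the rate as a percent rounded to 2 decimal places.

4.53%

(1 + r/12)^360 = 1,799,000/463,500 = 3.88134.
1 + r/12 = 3.88134^(1/360) ≈ 1.003774, so r/12 ≈ 0.00377427.
r ≈ 12·0.00377427 = 4.52913%.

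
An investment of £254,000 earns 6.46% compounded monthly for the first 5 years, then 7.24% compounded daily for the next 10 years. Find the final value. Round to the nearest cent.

Phase 1: 254,000·(1 + 0.0646/12)^60 ≈ 350,537.5966.
Phase 2: 350,537.5966·(1 + 0.0724/365)^3650 ≈ 722,990.5640.

£722,990.56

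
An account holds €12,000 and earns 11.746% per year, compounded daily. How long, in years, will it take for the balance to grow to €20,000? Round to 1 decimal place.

(1 + 0.000321808)^(365t) = 20,000/12,000 = 1.6667.
365t·ln(1 + 0.000321808) = ln(1.6667); 365t = 0.51083/0.000321756 ≈ 1587.6158.
t ≈ 4.3496 years.

4.3 years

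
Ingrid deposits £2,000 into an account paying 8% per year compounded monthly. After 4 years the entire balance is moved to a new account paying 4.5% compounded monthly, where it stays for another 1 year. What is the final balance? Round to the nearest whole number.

After 4 years at 8%: 2,000 × 1.3756661 ≈ 2,751.3322.
Then 1 years at 4.5%: 2,751.3322 × 1.045939825 ≈ 2,877.7279.

£2,878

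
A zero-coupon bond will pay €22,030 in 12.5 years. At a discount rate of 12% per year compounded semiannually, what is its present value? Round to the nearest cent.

Growth factor = (1 + 0.06)^25 ≈ 4.2918707197.
P = 22,030/4.2918707197 ≈ 5,132.9598.

€5,132.96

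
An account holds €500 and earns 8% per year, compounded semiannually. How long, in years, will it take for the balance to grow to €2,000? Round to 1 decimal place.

(1 + 0.04)^(2t) = 2,000/500 = 4.
2t·ln(1 + 0.04) = ln(4); 2t = 1.3863/0.0392207 ≈ 35.3460.
t ≈ 17.6730 years.

17.7 years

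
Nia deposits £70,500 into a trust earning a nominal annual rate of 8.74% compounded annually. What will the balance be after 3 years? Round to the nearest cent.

£90,647.77

Growth factor = (1 + 0.0874)^3 ≈ 1.2857839076.
A ≈ 70,500 × 1.2857839076 ≈ 90,647.7655.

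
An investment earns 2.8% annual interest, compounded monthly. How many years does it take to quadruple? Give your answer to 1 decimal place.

49.6 years

(1 + 0.00233333)^(12t) = 4.
12t = ln 4 / ln(1 + 0.00233333) ≈ 1.3863/0.00233062 ≈ 594.8190.
t ≈ 49.5683.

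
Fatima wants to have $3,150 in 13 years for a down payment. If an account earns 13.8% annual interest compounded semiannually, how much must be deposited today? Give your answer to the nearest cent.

$555.76

Periodic rate = 13.8%/2 = 0.069; 26 periods.
P = 3,150/(1 + 0.069)^26 ≈ 3,150/5.667875936 ≈ 555.7638.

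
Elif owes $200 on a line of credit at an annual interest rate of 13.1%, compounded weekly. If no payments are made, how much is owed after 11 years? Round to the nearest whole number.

Periodic rate = 13.1%/52 = 0.00251923; periods = 52·11 = 572.
A = 200·(1 + 0.131/52)^572 ≈ 200·4.21726974 ≈ 843.4539.

$843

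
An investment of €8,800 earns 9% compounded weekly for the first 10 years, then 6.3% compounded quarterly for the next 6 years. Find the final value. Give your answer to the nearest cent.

Phase 1: 8,800·(1 + 0.09/52)^520 ≈ 21,627.6756.
Phase 2: 21,627.6756·(1 + 0.01575)^24 ≈ 31,469.7861.

€31,469.79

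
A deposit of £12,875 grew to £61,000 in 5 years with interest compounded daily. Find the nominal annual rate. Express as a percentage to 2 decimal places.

(1 + r/365)^1825 = 61,000/12,875 = 4.73786.
1 + r/365 = 4.73786^(1/1825) ≈ 1.000853, so r/365 ≈ 0.000852739.
r ≈ 365·0.000852739 = 31.12499%.

31.12%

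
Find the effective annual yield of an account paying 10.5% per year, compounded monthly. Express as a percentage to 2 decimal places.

11.02%

EAR = (1 + 10.5%/12)^12 − 1 = (1 + 0.00875)^12 − 1.
(1 + 0.00875)^12 ≈ 1.110203, so EAR ≈ 11.02035%.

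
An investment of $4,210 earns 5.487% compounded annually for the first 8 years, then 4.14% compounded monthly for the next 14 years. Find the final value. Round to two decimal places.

$11,512.18

After 8 years at 5.487%: 4,210 × 1.533174301 ≈ 6,454.6638.
Then 14 years at 4.14%: 6,454.6638 × 1.7835441561 ≈ 11,512.1779.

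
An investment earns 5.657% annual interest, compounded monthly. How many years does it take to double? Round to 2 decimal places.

(1 + 0.00471417)^(12t) = 2.
12t = ln 2 / ln(1 + 0.00471417) ≈ 0.69315/0.00470309 ≈ 147.3812.
t ≈ 12.2818.

12.28 years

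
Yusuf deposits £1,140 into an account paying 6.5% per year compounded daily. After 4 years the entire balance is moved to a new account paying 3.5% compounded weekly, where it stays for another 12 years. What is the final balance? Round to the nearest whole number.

Phase 1: 1,140·(1 + 0.065/365)^1460 ≈ 1,478.4661.
Phase 2: 1,478.4661·(1 + 0.035/52)^624 ≈ 2,249.8506.

£2,250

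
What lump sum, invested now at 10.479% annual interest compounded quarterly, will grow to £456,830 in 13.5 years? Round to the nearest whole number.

£113,053

Periodic rate = 10.479%/4 = 0.0261975; 54 periods.
P = 456,830/(1 + 0.0261975)^54 ≈ 456,830/4.04083785744 ≈ 113,053.2865.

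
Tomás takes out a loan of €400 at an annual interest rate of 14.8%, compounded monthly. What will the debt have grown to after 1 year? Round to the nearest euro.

€463

Growth factor = (1 + 0.148/12)^12 ≈ 1.15846374.
A ≈ 400 × 1.15846374 ≈ 463.3855.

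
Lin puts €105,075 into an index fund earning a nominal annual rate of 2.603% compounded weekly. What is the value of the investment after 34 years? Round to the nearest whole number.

€254,544

Growth factor = (1 + 0.02603/52)^1768 ≈ 2.42249636339.
A ≈ 105,075 × 2.42249636339 ≈ 254,543.8054.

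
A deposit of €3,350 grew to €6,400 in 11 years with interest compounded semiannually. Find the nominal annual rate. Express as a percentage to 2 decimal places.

The 22-period growth factor is 6,400/3,350 = 1.91045.
r/2 = 1.91045^(1/22) − 1 ≈ 0.0298616, so r ≈ 2·0.0298616 = 5.97232%.

5.97%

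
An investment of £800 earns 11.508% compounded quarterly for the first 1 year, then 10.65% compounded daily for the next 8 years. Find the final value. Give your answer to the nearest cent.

After 1 years at 11.508%: 800 × 1.120142216 ≈ 896.1138.
Then 8 years at 10.65%: 896.1138 × 2.344039506 ≈ 2,100.5261.

£2,100.53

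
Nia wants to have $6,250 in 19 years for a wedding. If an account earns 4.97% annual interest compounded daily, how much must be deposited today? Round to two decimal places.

$2,431.10

Growth factor = (1 + 0.0497/365)^6935 ≈ 2.570847769.
P = 6,250/2.570847769 ≈ 2,431.1047.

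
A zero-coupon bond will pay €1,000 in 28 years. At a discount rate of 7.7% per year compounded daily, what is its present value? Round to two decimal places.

Growth factor = (1 + 0.077/365)^10220 ≈ 8.63455882.
P = 1,000/8.63455882 ≈ 115.8137.

€115.81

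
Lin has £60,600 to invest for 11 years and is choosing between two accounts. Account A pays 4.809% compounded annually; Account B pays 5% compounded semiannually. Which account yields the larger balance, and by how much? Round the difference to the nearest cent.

A: (1 + 0.04809)^11 ≈ 1.67642585657, so 60,600 × 1.67642585657 ≈ 101,591.4069.
B: (1 + 0.025)^22 ≈ 1.72157139758, so 60,600 × 1.72157139758 ≈ 104,327.2267.
Difference ≈ 2,735.8198 in favor of B.

Account B, by £2,735.82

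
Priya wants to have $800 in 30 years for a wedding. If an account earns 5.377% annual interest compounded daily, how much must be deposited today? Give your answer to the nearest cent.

$159.43

Growth factor = (1 + 0.05377/365)^10950 ≈ 5.01774784.
P = 800/5.01774784 ≈ 159.4341.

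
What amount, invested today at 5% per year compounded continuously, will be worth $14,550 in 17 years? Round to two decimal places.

$6,218.89

P = A·e^(−rt) = 14,550·e^(−0.85).
e^(−0.85) ≈ 0.42741493195, so P ≈ 6,218.8873.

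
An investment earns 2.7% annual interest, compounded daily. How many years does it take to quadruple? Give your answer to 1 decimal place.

51.3 years

(1 + 0.0000739726)^(365t) = 4.
365t = ln 4 / ln(1 + 0.0000739726) ≈ 1.3863/7.39699e-05 ≈ 18741.3391.
t ≈ 51.3461.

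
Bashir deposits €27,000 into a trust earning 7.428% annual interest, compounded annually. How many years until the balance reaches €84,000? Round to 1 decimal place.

(1 + 0.07428)^t = 84,000/27,000 = 3.1111.
t·ln(1 + 0.07428) = ln(3.1111); t = 1.135/0.0716507 ≈ 15.8405.

15.8 years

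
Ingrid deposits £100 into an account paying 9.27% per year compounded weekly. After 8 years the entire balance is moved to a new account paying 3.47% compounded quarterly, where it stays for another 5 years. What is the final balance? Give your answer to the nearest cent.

After 8 years at 9.27%: 100 × 2.09790612 ≈ 209.7906.
Then 5 years at 3.47%: 209.7906 × 1.18857103 ≈ 249.3510.

£249.35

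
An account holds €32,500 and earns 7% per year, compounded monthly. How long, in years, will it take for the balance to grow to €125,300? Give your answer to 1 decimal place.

19.3 years

We need (1 + 0.00583333)^(12t) = 3.8554, so 12t = ln 3.8554 / ln 1.005833 ≈ 232.0119.
t ≈ 232.0119/12 = 19.3343 years.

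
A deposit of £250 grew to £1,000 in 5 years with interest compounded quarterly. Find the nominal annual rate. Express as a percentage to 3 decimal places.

28.709%

The 20-period growth factor is 1,000/250 = 4.
r/4 = 4^(1/20) − 1 ≈ 0.0717735, so r ≈ 4·0.0717735 = 28.70939%.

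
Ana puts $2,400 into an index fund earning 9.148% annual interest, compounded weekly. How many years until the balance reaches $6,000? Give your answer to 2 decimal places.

(1 + 0.00175923)^(52t) = 6,000/2,400 = 2.5.
52t·ln(1 + 0.00175923) = ln(2.5); 52t = 0.91629/0.00175769 ≈ 521.3054.
t ≈ 10.0251 years.

10.03 years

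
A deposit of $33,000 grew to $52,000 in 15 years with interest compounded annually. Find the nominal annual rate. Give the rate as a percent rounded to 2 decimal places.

(1 + r)^15 = 52,000/33,000 = 1.57576.
1 + r = 1.57576^(1/15) ≈ 1.03078, so r ≈ 0.0307799.
r ≈ 3.07799%.

3.08%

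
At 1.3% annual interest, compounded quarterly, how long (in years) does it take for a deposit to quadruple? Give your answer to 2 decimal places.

106.81 years

(1 + 0.00325)^(4t) = 4.
4t = ln 4 / ln(1 + 0.00325) ≈ 1.3863/0.00324473 ≈ 427.2449.
t ≈ 106.8112.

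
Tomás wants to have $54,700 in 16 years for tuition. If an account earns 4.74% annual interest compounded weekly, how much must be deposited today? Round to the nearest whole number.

$25,631

Growth factor = (1 + 0.0474/52)^832 ≈ 2.1341203645.
P = 54,700/2.1341203645 ≈ 25,631.1691.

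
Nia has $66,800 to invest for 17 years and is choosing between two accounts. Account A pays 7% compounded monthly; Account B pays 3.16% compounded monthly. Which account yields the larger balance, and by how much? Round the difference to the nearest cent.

Account A growth factor: (1 + 0.07/12)^204 ≈ 3.2757360947; balance ≈ 218,819.1711.
Account B growth factor: (1 + 0.0316/12)^204 ≈ 1.71000094979; balance ≈ 114,228.0634.
Account A is larger by 104,591.1077.

Account A, by $104,591.11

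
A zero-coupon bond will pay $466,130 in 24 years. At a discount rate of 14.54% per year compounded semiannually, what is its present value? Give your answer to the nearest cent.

Periodic rate = 14.54%/2 = 0.0727; 48 periods.
P = 466,130/(1 + 0.0727)^48 ≈ 466,130/29.0373827969 ≈ 16,052.7553.

$16,052.76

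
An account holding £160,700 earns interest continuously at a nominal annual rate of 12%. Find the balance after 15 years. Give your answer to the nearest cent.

A = P·e^(rt) = 160,700·e^(0.12·15) = 160,700·e^1.8.
e^1.8 ≈ 6.04964746441, so A ≈ 972,178.3475.

£972,178.35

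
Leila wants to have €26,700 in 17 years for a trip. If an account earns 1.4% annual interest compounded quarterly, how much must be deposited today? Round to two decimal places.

Growth factor = (1 + 0.0035)^68 ≈ 1.2681821147.
P = 26,700/1.2681821147 ≈ 21,053.7585.

€21,053.76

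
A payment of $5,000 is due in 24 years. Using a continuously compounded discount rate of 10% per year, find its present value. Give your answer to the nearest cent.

$453.59

P = A·e^(−rt) = 5,000·e^(−2.4).
e^(−2.4) ≈ 0.09071795329, so P ≈ 453.5898.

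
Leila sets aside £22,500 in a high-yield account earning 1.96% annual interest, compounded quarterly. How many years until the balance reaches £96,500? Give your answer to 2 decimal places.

74.47 years

We need (1 + 0.0049)^(4t) = 4.2889, so 4t = ln 4.2889 / ln 1.0049 ≈ 297.8759.
t ≈ 297.8759/4 = 74.4690 years.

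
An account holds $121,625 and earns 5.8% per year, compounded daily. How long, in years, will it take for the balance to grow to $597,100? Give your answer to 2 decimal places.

27.44 years

We need (1 + 0.000158904)^(365t) = 4.9094, so 365t = ln 4.9094 / ln 1.000159 ≈ 10014.0172.
t ≈ 10014.0172/365 = 27.4357 years.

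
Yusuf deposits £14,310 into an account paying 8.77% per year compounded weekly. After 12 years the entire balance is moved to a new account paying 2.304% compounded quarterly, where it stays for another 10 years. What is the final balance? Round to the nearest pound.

£51,532

Phase 1: 14,310·(1 + 0.0877/52)^624 ≈ 40,954.9275.
Phase 2: 40,954.9275·(1 + 0.00576)^40 ≈ 51,532.4197.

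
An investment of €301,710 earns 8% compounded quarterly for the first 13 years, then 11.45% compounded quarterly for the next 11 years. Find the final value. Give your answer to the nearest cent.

Phase 1: 301,710·(1 + 0.02)^52 ≈ 844,887.0168.
Phase 2: 844,887.0168·(1 + 0.028625)^44 ≈ 2,924,892.7843.

€2,924,892.78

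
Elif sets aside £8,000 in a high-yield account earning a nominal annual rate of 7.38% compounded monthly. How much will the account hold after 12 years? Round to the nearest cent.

£19,342.98

Periodic rate = 7.38%/12 = 0.00615; periods = 12·12 = 144.
A = 8,000·(1 + 0.00615)^144 ≈ 8,000·2.4178721922 ≈ 19,342.9775.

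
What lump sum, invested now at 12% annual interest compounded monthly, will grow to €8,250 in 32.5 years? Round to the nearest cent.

€170.26

Periodic rate = 12%/12 = 0.01; 390 periods.
P = 8,250/(1 + 0.01)^390 ≈ 8,250/48.45468507 ≈ 170.2622.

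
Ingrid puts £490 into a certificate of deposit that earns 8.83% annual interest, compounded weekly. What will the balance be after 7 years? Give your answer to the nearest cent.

£908.67

Periodic rate = 8.83%/52 = 0.00169808; periods = 52·7 = 364.
A = 490·(1 + 0.0883/52)^364 ≈ 490·1.85442709 ≈ 908.6693.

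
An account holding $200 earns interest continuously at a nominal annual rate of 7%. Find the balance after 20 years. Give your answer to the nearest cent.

$811.04

A = P·e^(rt) = 200·e^(0.07·20) = 200·e^1.4.
e^1.4 ≈ 4.05519997, so A ≈ 811.0400.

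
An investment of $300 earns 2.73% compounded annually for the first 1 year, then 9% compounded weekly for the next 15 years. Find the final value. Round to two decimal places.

After 1 years at 2.73%: 300 × 1.0273 ≈ 308.1900.
Then 15 years at 9%: 308.1900 × 3.852926838 ≈ 1,187.4335.

$1,187.43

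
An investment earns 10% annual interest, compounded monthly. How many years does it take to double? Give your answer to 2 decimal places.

(1 + 0.00833333)^(12t) = 2.
12t = ln 2 / ln(1 + 0.00833333) ≈ 0.69315/0.0082988 ≈ 83.5238.
t ≈ 6.9603.

6.96 years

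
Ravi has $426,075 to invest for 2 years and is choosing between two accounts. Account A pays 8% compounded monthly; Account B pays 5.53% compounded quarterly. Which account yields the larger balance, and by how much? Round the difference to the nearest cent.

A: (1 + 0.08/12)^24 ≈ 1.17288793175, so 426,075 × 1.17288793175 ≈ 499,738.2255.
B: (1 + 0.013825)^8 ≈ 1.11610221647, so 426,075 × 1.11610221647 ≈ 475,543.2519.
Difference ≈ 24,194.9736 in favor of A.

Account A, by $24,194.97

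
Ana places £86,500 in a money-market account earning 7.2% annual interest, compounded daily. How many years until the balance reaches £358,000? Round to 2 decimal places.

(1 + 0.00019726)^(365t) = 358,000/86,500 = 4.1387.
365t·ln(1 + 0.00019726) = ln(4.1387); 365t = 1.4204/0.000197241 ≈ 7201.2911.
t ≈ 19.7296 years.

19.73 years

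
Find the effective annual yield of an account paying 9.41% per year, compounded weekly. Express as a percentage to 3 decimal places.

9.858%

One year is 52 periods at 0.00180962 each: (1 + 0.00180962)^52 ≈ 1.098576.
EAR = 1.098576 − 1 ≈ 9.85762%.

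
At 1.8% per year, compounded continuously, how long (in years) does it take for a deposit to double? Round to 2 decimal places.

38.51 years

e^(0.018t) = 2, so 0.018t = ln 2 ≈ 0.69315.
t ≈ 0.69315/0.018 ≈ 38.5082.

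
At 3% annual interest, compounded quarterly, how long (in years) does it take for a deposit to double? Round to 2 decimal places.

23.19 years

(1 + 0.0075)^(4t) = 2.
4t = ln 2 / ln(1 + 0.0075) ≈ 0.69315/0.00747201 ≈ 92.7658.
t ≈ 23.1914.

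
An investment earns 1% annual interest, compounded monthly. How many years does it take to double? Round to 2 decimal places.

69.34 years

(1 + 0.000833333)^(12t) = 2.
12t = ln 2 / ln(1 + 0.000833333) ≈ 0.69315/0.000832986 ≈ 832.1231.
t ≈ 69.3436.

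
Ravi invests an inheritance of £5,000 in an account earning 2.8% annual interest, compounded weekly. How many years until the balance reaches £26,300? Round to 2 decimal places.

We need (1 + 0.000538462)^(52t) = 5.26, so 52t = ln 5.26 / ln 1.000538 ≈ 3083.9305.
t ≈ 3083.9305/52 = 59.3064 years.

59.31 years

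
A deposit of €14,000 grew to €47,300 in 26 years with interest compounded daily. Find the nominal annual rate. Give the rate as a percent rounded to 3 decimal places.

4.683%

The 9490-period growth factor is 47,300/14,000 = 3.37857.
r/365 = 3.37857^(1/9490) − 1 ≈ 0.000128296, so r ≈ 365·0.000128296 = 4.68281%.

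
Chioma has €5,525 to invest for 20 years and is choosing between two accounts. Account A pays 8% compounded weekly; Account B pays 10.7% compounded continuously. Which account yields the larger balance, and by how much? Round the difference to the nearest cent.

A: (1 + 0.08/52)^1040 ≈ 4.9469463718, so 5,525 × 4.9469463718 ≈ 27,331.8787.
B: e^(0.107·20) = e^2.14 ≈ 8.4994376289, so 5,525 × 8.4994376289 ≈ 46,959.3929.
Difference ≈ 19,627.5142 in favor of B.

Account B, by €19,627.51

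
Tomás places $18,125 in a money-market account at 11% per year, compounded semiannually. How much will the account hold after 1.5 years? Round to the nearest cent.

Growth factor = (1 + 0.055)^3 ≈ 1.174241375.
A ≈ 18,125 × 1.174241375 ≈ 21,283.1249.

$21,283.12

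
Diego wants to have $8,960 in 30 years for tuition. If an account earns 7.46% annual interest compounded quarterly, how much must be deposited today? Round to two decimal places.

Periodic rate = 7.46%/4 = 0.01865; 120 periods.
P = 8,960/(1 + 0.01865)^120 ≈ 8,960/9.183299379 ≈ 975.6842.

$975.68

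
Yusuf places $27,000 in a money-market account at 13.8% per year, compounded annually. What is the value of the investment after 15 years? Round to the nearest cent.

$187,714.45

Annual rate = 13.8% = 0.138; years = 15.
A = 27,000·(1 + 0.138)^15 ≈ 27,000·6.95238687287 ≈ 187,714.4456.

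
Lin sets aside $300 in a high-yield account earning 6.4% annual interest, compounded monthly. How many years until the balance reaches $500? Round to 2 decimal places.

We need (1 + 0.00533333)^(12t) = 1.6667, so 12t = ln 1.6667 / ln 1.005333 ≈ 96.0350.
t ≈ 96.0350/12 = 8.0029 years.

8.00 years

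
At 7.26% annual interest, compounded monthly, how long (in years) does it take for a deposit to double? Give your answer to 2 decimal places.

9.58 years

(1 + 0.00605)^(12t) = 2.
12t = ln 2 / ln(1 + 0.00605) ≈ 0.69315/0.00603177 ≈ 114.9160.
t ≈ 9.5763.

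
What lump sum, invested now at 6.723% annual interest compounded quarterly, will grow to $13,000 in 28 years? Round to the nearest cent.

$2,010.04

Growth factor = (1 + 0.0168075)^112 ≈ 6.4675379195.
P = 13,000/6.4675379195 ≈ 2,010.0385.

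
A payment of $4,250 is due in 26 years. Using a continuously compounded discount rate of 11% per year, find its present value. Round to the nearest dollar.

$243

P = A·e^(−rt) = 4,250·e^(−2.86).
e^(−2.86) ≈ 0.05726876027, so P ≈ 243.3922.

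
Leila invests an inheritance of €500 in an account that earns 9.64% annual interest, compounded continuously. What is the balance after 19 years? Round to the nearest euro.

A = P·e^(rt) = 500·e^(0.0964·19) = 500·e^1.8316.
e^1.8316 ≈ 6.243868861, so A ≈ 3,121.9344.

€3,122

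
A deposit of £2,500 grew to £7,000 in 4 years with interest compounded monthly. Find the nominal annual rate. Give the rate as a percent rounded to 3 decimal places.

26.019%

The 48-period growth factor is 7,000/2,500 = 2.8.
r/12 = 2.8^(1/48) − 1 ≈ 0.0216821, so r ≈ 12·0.0216821 = 26.01854%.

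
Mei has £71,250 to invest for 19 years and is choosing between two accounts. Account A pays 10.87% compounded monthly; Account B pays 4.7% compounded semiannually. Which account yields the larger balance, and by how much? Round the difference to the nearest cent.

Account A growth factor: (1 + 0.1087/12)^228 ≈ 7.81466439594; balance ≈ 556,794.8382.
Account B growth factor: (1 + 0.0235)^38 ≈ 2.41734249095; balance ≈ 172,235.6525.
Account A is larger by 384,559.1857.

Account A, by £384,559.19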